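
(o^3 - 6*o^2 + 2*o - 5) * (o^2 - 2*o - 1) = o^5 - 8*o^4 + 13*o^3 - 3*o^2 + 8*o + 5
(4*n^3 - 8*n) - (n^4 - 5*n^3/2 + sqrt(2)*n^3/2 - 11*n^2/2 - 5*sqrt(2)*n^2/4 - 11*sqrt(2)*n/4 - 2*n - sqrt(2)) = -n^4 - sqrt(2)*n^3/2 + 13*n^3/2 + 5*sqrt(2)*n^2/4 + 11*n^2/2 - 6*n + 11*sqrt(2)*n/4 + sqrt(2)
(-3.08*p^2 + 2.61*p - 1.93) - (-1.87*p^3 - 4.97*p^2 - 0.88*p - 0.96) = 1.87*p^3 + 1.89*p^2 + 3.49*p - 0.97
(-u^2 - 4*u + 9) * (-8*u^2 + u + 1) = 8*u^4 + 31*u^3 - 77*u^2 + 5*u + 9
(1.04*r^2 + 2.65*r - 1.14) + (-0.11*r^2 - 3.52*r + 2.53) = 0.93*r^2 - 0.87*r + 1.39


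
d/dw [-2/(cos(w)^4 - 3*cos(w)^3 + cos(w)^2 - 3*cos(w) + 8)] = 2*(-4*cos(w)^3 + 9*cos(w)^2 - 2*cos(w) + 3)*sin(w)/(cos(w)^4 - 3*cos(w)^3 + cos(w)^2 - 3*cos(w) + 8)^2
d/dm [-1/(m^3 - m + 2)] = (3*m^2 - 1)/(m^3 - m + 2)^2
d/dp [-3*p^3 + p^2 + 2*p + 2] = -9*p^2 + 2*p + 2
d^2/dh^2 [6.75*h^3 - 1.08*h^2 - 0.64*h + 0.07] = 40.5*h - 2.16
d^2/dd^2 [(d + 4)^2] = 2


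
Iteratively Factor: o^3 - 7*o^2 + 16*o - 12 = (o - 2)*(o^2 - 5*o + 6) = (o - 3)*(o - 2)*(o - 2)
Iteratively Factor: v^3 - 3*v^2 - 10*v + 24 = (v + 3)*(v^2 - 6*v + 8) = (v - 2)*(v + 3)*(v - 4)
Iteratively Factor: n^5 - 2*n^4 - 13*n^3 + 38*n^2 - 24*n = (n + 4)*(n^4 - 6*n^3 + 11*n^2 - 6*n) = (n - 2)*(n + 4)*(n^3 - 4*n^2 + 3*n) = (n - 3)*(n - 2)*(n + 4)*(n^2 - n) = (n - 3)*(n - 2)*(n - 1)*(n + 4)*(n)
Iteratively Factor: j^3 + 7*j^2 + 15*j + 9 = (j + 3)*(j^2 + 4*j + 3) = (j + 3)^2*(j + 1)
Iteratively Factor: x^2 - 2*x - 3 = (x - 3)*(x + 1)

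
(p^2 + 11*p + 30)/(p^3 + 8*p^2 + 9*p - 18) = (p + 5)/(p^2 + 2*p - 3)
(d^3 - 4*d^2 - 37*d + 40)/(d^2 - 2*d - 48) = (d^2 + 4*d - 5)/(d + 6)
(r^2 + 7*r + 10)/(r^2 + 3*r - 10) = (r + 2)/(r - 2)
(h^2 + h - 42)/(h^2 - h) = (h^2 + h - 42)/(h*(h - 1))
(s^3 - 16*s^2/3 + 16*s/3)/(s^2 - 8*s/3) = (3*s^2 - 16*s + 16)/(3*s - 8)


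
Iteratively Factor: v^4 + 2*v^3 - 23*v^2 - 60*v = (v + 4)*(v^3 - 2*v^2 - 15*v) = v*(v + 4)*(v^2 - 2*v - 15) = v*(v - 5)*(v + 4)*(v + 3)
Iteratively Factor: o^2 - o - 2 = (o - 2)*(o + 1)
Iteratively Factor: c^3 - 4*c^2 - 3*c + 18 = (c - 3)*(c^2 - c - 6) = (c - 3)*(c + 2)*(c - 3)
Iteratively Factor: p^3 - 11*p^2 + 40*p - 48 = (p - 4)*(p^2 - 7*p + 12) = (p - 4)*(p - 3)*(p - 4)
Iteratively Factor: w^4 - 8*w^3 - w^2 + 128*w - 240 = (w + 4)*(w^3 - 12*w^2 + 47*w - 60) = (w - 4)*(w + 4)*(w^2 - 8*w + 15) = (w - 4)*(w - 3)*(w + 4)*(w - 5)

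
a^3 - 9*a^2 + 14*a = a*(a - 7)*(a - 2)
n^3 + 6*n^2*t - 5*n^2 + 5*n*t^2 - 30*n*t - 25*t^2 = (n - 5)*(n + t)*(n + 5*t)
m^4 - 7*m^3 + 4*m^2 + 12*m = m*(m - 6)*(m - 2)*(m + 1)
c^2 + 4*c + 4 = (c + 2)^2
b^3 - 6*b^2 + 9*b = b*(b - 3)^2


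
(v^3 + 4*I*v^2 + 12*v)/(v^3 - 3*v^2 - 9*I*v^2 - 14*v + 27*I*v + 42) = v*(v + 6*I)/(v^2 - v*(3 + 7*I) + 21*I)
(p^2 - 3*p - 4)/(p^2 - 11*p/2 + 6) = 2*(p + 1)/(2*p - 3)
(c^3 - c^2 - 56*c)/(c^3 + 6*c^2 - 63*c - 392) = c/(c + 7)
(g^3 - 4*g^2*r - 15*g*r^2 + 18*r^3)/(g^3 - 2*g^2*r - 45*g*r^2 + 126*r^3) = (-g^2 - 2*g*r + 3*r^2)/(-g^2 - 4*g*r + 21*r^2)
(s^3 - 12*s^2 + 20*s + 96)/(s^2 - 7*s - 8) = (s^2 - 4*s - 12)/(s + 1)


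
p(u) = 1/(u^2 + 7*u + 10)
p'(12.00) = 0.00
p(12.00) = 0.00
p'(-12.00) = 0.00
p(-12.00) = 0.01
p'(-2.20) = -8.29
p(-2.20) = -1.79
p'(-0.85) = -0.23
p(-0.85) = 0.21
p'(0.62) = -0.04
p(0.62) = 0.07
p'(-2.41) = -1.93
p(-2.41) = -0.94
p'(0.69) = -0.04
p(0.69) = 0.07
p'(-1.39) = -0.87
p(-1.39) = 0.45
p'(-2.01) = -3333.30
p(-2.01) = -33.44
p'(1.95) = -0.01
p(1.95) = 0.04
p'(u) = (-2*u - 7)/(u^2 + 7*u + 10)^2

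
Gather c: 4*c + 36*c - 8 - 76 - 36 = 40*c - 120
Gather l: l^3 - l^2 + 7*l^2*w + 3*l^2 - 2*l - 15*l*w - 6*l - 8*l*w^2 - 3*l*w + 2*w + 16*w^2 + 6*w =l^3 + l^2*(7*w + 2) + l*(-8*w^2 - 18*w - 8) + 16*w^2 + 8*w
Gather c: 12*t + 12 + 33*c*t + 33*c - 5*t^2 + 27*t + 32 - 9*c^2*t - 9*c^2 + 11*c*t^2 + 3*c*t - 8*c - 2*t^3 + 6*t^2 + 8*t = c^2*(-9*t - 9) + c*(11*t^2 + 36*t + 25) - 2*t^3 + t^2 + 47*t + 44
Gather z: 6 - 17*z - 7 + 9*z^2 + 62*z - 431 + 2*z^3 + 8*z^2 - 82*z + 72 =2*z^3 + 17*z^2 - 37*z - 360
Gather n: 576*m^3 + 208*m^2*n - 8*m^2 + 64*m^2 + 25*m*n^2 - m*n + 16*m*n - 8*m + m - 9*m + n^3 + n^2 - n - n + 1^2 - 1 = 576*m^3 + 56*m^2 - 16*m + n^3 + n^2*(25*m + 1) + n*(208*m^2 + 15*m - 2)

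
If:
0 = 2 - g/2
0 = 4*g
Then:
No Solution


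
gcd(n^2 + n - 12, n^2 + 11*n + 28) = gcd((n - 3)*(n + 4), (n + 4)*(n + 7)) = n + 4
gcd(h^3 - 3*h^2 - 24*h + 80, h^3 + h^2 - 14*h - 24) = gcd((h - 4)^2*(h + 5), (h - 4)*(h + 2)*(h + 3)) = h - 4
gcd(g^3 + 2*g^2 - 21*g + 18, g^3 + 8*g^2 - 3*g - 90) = g^2 + 3*g - 18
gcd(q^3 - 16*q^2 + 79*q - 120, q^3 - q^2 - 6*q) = q - 3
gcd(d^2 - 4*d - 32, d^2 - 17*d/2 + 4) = d - 8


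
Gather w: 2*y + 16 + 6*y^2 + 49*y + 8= 6*y^2 + 51*y + 24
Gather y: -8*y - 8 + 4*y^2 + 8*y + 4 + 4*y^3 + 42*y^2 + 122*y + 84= 4*y^3 + 46*y^2 + 122*y + 80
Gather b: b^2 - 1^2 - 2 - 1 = b^2 - 4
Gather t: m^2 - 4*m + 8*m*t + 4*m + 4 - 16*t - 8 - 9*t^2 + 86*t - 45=m^2 - 9*t^2 + t*(8*m + 70) - 49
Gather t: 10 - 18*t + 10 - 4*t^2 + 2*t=-4*t^2 - 16*t + 20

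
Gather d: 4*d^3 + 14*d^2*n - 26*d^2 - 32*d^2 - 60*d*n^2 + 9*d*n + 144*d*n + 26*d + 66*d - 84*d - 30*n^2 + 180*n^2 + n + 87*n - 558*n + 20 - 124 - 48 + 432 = 4*d^3 + d^2*(14*n - 58) + d*(-60*n^2 + 153*n + 8) + 150*n^2 - 470*n + 280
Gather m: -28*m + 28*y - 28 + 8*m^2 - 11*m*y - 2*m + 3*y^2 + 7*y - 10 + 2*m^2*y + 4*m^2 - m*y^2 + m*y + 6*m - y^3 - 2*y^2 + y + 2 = m^2*(2*y + 12) + m*(-y^2 - 10*y - 24) - y^3 + y^2 + 36*y - 36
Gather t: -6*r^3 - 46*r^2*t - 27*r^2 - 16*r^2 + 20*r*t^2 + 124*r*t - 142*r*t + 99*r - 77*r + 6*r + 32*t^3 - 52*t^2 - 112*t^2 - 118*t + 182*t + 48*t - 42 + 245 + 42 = -6*r^3 - 43*r^2 + 28*r + 32*t^3 + t^2*(20*r - 164) + t*(-46*r^2 - 18*r + 112) + 245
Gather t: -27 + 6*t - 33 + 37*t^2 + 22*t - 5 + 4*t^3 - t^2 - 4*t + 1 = 4*t^3 + 36*t^2 + 24*t - 64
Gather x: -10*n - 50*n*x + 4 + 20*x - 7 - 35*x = -10*n + x*(-50*n - 15) - 3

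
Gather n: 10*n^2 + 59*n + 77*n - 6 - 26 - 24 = 10*n^2 + 136*n - 56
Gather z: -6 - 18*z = -18*z - 6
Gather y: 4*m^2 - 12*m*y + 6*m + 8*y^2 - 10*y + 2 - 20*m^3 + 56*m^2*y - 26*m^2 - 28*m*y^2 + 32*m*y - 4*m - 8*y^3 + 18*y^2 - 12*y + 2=-20*m^3 - 22*m^2 + 2*m - 8*y^3 + y^2*(26 - 28*m) + y*(56*m^2 + 20*m - 22) + 4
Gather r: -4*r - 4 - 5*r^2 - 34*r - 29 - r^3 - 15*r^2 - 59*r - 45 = -r^3 - 20*r^2 - 97*r - 78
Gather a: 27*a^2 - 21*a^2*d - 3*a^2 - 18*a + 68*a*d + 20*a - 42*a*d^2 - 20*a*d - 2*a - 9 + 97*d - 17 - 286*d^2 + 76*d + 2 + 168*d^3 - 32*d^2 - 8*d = a^2*(24 - 21*d) + a*(-42*d^2 + 48*d) + 168*d^3 - 318*d^2 + 165*d - 24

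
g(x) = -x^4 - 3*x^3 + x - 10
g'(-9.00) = 2188.00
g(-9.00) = -4393.00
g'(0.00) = 1.00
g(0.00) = -10.00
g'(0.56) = -2.52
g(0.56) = -10.07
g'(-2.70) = 14.12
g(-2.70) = -6.80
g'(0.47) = -1.40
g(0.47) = -9.89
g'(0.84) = -7.72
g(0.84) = -11.44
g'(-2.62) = 11.16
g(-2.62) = -5.79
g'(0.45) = -1.19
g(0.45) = -9.86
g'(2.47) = -114.18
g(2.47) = -89.96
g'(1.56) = -36.09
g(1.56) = -25.75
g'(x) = -4*x^3 - 9*x^2 + 1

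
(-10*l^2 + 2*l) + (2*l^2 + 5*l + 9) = -8*l^2 + 7*l + 9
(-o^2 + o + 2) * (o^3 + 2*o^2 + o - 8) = -o^5 - o^4 + 3*o^3 + 13*o^2 - 6*o - 16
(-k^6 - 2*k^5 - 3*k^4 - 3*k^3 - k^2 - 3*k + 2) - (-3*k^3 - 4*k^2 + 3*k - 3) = -k^6 - 2*k^5 - 3*k^4 + 3*k^2 - 6*k + 5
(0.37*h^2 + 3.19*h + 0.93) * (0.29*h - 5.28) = 0.1073*h^3 - 1.0285*h^2 - 16.5735*h - 4.9104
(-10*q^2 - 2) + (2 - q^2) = -11*q^2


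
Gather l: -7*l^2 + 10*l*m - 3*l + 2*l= -7*l^2 + l*(10*m - 1)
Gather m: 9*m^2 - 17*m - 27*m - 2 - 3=9*m^2 - 44*m - 5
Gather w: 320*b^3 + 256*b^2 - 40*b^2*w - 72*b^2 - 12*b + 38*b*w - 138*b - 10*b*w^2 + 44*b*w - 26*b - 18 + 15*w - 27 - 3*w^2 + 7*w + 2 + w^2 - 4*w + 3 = 320*b^3 + 184*b^2 - 176*b + w^2*(-10*b - 2) + w*(-40*b^2 + 82*b + 18) - 40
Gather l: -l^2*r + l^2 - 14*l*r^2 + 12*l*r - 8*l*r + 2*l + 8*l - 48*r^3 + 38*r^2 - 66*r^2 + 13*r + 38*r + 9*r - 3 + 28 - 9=l^2*(1 - r) + l*(-14*r^2 + 4*r + 10) - 48*r^3 - 28*r^2 + 60*r + 16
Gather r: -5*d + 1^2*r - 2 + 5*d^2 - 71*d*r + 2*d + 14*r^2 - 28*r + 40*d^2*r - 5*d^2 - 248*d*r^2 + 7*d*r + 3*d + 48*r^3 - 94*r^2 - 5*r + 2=48*r^3 + r^2*(-248*d - 80) + r*(40*d^2 - 64*d - 32)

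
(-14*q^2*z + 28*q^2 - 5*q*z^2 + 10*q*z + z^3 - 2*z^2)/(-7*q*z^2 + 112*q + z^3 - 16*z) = (2*q*z - 4*q + z^2 - 2*z)/(z^2 - 16)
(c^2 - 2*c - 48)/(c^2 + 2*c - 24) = (c - 8)/(c - 4)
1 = 1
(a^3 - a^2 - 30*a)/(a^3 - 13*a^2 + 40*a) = (a^2 - a - 30)/(a^2 - 13*a + 40)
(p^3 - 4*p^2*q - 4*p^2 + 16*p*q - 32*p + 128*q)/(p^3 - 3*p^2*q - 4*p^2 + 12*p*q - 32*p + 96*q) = (p - 4*q)/(p - 3*q)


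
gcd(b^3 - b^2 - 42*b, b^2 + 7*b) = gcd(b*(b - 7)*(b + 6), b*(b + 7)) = b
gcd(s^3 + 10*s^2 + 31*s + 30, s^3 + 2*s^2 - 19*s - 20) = s + 5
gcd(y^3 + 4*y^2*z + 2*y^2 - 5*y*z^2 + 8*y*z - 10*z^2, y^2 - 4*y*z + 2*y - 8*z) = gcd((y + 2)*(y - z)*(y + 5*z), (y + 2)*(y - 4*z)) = y + 2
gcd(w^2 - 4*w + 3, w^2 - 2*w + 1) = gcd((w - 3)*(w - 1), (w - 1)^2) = w - 1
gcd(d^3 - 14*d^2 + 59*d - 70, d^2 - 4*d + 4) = d - 2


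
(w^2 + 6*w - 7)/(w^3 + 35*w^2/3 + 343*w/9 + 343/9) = 9*(w - 1)/(9*w^2 + 42*w + 49)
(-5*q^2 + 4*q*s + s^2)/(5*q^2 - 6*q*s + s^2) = (-5*q - s)/(5*q - s)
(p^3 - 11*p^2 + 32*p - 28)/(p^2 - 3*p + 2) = (p^2 - 9*p + 14)/(p - 1)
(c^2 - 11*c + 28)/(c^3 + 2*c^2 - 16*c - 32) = (c - 7)/(c^2 + 6*c + 8)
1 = 1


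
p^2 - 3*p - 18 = (p - 6)*(p + 3)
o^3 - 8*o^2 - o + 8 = (o - 8)*(o - 1)*(o + 1)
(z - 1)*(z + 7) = z^2 + 6*z - 7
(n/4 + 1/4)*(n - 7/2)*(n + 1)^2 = n^4/4 - n^3/8 - 15*n^2/8 - 19*n/8 - 7/8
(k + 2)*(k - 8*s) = k^2 - 8*k*s + 2*k - 16*s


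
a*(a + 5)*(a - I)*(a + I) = a^4 + 5*a^3 + a^2 + 5*a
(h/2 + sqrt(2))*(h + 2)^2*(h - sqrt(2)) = h^4/2 + sqrt(2)*h^3/2 + 2*h^3 + 2*sqrt(2)*h^2 - 8*h + 2*sqrt(2)*h - 8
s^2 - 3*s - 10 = (s - 5)*(s + 2)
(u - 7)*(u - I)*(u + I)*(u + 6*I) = u^4 - 7*u^3 + 6*I*u^3 + u^2 - 42*I*u^2 - 7*u + 6*I*u - 42*I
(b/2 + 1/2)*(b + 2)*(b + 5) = b^3/2 + 4*b^2 + 17*b/2 + 5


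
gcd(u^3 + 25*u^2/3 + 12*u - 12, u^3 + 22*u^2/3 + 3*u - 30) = u^2 + 9*u + 18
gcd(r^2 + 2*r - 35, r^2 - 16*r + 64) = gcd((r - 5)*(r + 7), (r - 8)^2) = 1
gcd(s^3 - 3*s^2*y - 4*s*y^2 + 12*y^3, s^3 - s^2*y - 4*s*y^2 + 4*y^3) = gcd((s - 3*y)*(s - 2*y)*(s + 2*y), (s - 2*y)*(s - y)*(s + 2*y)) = -s^2 + 4*y^2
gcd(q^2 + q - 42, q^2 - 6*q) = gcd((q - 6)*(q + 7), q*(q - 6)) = q - 6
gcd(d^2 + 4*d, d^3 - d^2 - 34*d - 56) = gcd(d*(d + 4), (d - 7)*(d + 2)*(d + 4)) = d + 4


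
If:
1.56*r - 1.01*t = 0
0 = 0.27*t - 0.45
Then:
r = 1.08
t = 1.67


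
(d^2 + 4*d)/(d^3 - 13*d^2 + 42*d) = (d + 4)/(d^2 - 13*d + 42)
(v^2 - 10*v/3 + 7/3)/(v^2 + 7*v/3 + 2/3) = (3*v^2 - 10*v + 7)/(3*v^2 + 7*v + 2)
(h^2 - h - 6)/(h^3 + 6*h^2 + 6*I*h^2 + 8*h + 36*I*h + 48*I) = (h - 3)/(h^2 + h*(4 + 6*I) + 24*I)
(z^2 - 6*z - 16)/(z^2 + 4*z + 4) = (z - 8)/(z + 2)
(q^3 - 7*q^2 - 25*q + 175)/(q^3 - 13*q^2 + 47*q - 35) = (q + 5)/(q - 1)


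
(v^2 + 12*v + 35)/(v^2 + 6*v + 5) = (v + 7)/(v + 1)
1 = 1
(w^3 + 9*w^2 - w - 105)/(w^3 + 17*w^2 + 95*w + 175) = (w - 3)/(w + 5)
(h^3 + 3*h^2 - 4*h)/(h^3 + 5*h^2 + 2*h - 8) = h/(h + 2)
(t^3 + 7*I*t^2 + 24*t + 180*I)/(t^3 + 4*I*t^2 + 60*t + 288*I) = (t - 5*I)/(t - 8*I)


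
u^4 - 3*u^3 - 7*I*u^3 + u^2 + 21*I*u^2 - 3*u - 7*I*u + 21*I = (u - 3)*(u - 7*I)*(u - I)*(u + I)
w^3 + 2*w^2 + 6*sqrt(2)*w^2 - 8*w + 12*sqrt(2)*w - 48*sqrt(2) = (w - 2)*(w + 4)*(w + 6*sqrt(2))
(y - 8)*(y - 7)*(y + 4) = y^3 - 11*y^2 - 4*y + 224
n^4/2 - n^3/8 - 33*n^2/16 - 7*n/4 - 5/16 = (n/2 + 1/2)*(n - 5/2)*(n + 1/4)*(n + 1)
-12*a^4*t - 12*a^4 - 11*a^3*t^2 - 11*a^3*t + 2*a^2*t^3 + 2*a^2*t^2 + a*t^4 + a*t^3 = (-3*a + t)*(a + t)*(4*a + t)*(a*t + a)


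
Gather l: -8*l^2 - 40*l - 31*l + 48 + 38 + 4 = -8*l^2 - 71*l + 90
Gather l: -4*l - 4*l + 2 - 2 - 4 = -8*l - 4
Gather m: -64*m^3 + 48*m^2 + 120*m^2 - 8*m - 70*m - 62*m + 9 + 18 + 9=-64*m^3 + 168*m^2 - 140*m + 36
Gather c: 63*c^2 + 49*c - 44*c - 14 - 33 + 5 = 63*c^2 + 5*c - 42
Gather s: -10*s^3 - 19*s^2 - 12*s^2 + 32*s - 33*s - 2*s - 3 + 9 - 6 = -10*s^3 - 31*s^2 - 3*s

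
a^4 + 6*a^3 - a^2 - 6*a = a*(a - 1)*(a + 1)*(a + 6)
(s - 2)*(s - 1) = s^2 - 3*s + 2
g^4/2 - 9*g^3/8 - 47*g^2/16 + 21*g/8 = g*(g/2 + 1)*(g - 7/2)*(g - 3/4)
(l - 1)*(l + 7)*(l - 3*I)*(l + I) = l^4 + 6*l^3 - 2*I*l^3 - 4*l^2 - 12*I*l^2 + 18*l + 14*I*l - 21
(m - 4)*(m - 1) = m^2 - 5*m + 4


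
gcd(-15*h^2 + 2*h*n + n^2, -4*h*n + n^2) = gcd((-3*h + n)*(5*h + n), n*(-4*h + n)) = 1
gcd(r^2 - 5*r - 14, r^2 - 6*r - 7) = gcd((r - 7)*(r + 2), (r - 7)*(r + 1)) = r - 7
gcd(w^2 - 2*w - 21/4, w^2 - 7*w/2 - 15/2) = w + 3/2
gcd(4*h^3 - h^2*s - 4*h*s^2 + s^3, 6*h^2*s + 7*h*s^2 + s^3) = h + s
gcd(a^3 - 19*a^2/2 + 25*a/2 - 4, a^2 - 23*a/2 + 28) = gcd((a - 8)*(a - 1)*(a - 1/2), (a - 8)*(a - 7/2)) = a - 8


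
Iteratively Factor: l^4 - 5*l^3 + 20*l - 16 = (l - 2)*(l^3 - 3*l^2 - 6*l + 8) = (l - 2)*(l - 1)*(l^2 - 2*l - 8) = (l - 4)*(l - 2)*(l - 1)*(l + 2)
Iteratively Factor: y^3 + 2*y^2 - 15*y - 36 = (y - 4)*(y^2 + 6*y + 9) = (y - 4)*(y + 3)*(y + 3)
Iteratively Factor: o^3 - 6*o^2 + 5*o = (o)*(o^2 - 6*o + 5) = o*(o - 5)*(o - 1)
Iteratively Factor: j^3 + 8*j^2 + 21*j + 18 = (j + 2)*(j^2 + 6*j + 9) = (j + 2)*(j + 3)*(j + 3)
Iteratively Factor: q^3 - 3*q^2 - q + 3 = (q - 3)*(q^2 - 1) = (q - 3)*(q - 1)*(q + 1)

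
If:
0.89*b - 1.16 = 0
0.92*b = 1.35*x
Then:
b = 1.30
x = 0.89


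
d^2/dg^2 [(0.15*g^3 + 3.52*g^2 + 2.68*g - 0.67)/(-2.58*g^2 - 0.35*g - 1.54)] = (-8.88178419700125e-16*g^5 + 2.8421709430404e-14*g^4 - 28.165974*g^3 + 110.187612*g^2 + 65.384676*g - 18.966962)/(17.173512*g^6 + 6.98922*g^5 + 31.700718*g^4 + 8.386595*g^3 + 18.922134*g^2 + 2.49018*g + 3.652264)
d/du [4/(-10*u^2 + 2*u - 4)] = 2*(10*u - 1)/(5*u^2 - u + 2)^2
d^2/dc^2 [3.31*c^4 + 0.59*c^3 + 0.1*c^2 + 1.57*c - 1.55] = 39.72*c^2 + 3.54*c + 0.2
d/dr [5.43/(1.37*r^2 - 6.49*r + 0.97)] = (35.2407 - 14.8782*r)/(1.37*r^2 - 6.49*r + 0.97)^2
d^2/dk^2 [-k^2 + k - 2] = -2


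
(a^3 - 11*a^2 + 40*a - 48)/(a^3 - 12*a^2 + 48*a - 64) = (a - 3)/(a - 4)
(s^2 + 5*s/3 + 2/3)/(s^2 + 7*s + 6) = (s + 2/3)/(s + 6)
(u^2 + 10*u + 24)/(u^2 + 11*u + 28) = (u + 6)/(u + 7)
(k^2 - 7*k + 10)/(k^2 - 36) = (k^2 - 7*k + 10)/(k^2 - 36)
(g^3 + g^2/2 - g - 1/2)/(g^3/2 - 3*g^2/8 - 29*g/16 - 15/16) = 8*(2*g^2 - g - 1)/(8*g^2 - 14*g - 15)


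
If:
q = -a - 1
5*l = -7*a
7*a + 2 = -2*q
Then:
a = 0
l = 0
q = -1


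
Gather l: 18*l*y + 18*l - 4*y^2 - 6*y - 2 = l*(18*y + 18) - 4*y^2 - 6*y - 2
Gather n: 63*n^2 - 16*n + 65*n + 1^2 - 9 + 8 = 63*n^2 + 49*n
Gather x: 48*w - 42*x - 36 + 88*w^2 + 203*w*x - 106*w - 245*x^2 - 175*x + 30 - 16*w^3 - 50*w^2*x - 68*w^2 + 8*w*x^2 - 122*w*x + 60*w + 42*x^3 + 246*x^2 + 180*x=-16*w^3 + 20*w^2 + 2*w + 42*x^3 + x^2*(8*w + 1) + x*(-50*w^2 + 81*w - 37) - 6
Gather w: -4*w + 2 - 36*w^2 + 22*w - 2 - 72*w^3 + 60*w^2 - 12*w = -72*w^3 + 24*w^2 + 6*w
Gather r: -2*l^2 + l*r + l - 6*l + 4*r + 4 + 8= -2*l^2 - 5*l + r*(l + 4) + 12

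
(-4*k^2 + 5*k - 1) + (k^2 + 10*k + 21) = -3*k^2 + 15*k + 20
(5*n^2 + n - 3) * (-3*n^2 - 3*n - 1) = -15*n^4 - 18*n^3 + n^2 + 8*n + 3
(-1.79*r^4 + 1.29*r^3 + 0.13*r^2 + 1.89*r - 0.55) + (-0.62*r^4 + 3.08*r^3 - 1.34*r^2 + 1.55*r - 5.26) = -2.41*r^4 + 4.37*r^3 - 1.21*r^2 + 3.44*r - 5.81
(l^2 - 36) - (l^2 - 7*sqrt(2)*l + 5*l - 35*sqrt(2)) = -5*l + 7*sqrt(2)*l - 36 + 35*sqrt(2)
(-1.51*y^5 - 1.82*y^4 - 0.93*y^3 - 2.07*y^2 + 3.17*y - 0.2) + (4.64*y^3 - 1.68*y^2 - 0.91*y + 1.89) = -1.51*y^5 - 1.82*y^4 + 3.71*y^3 - 3.75*y^2 + 2.26*y + 1.69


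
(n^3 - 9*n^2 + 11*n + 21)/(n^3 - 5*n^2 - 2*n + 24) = (n^2 - 6*n - 7)/(n^2 - 2*n - 8)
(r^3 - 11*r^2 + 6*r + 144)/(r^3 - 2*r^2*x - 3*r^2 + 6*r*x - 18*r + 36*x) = (8 - r)/(-r + 2*x)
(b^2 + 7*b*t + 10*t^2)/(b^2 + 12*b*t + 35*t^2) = (b + 2*t)/(b + 7*t)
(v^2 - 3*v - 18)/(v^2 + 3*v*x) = (v^2 - 3*v - 18)/(v*(v + 3*x))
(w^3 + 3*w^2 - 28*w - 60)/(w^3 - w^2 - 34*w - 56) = (w^2 + w - 30)/(w^2 - 3*w - 28)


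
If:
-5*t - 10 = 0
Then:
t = -2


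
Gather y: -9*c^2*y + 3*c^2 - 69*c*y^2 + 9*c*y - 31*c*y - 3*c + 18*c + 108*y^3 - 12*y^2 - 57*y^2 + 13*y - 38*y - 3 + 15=3*c^2 + 15*c + 108*y^3 + y^2*(-69*c - 69) + y*(-9*c^2 - 22*c - 25) + 12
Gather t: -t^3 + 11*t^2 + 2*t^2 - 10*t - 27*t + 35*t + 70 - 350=-t^3 + 13*t^2 - 2*t - 280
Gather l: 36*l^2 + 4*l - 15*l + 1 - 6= 36*l^2 - 11*l - 5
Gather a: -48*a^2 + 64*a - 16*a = -48*a^2 + 48*a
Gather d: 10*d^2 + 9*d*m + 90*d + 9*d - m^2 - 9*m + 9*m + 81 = 10*d^2 + d*(9*m + 99) - m^2 + 81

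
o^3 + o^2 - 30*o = o*(o - 5)*(o + 6)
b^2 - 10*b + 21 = (b - 7)*(b - 3)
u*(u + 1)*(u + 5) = u^3 + 6*u^2 + 5*u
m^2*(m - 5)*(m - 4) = m^4 - 9*m^3 + 20*m^2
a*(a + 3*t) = a^2 + 3*a*t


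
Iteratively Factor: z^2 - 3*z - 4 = (z - 4)*(z + 1)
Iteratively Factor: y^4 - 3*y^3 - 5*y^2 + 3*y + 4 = (y + 1)*(y^3 - 4*y^2 - y + 4) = (y + 1)^2*(y^2 - 5*y + 4) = (y - 4)*(y + 1)^2*(y - 1)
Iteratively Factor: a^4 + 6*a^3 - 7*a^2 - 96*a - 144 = (a + 3)*(a^3 + 3*a^2 - 16*a - 48) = (a + 3)^2*(a^2 - 16) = (a - 4)*(a + 3)^2*(a + 4)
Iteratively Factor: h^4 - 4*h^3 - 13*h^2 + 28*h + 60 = (h + 2)*(h^3 - 6*h^2 - h + 30) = (h + 2)^2*(h^2 - 8*h + 15) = (h - 5)*(h + 2)^2*(h - 3)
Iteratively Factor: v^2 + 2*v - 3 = (v + 3)*(v - 1)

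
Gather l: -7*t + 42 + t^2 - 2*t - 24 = t^2 - 9*t + 18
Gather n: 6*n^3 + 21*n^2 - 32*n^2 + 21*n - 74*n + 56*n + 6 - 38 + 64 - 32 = 6*n^3 - 11*n^2 + 3*n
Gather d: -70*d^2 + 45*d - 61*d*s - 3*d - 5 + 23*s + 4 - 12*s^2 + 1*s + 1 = -70*d^2 + d*(42 - 61*s) - 12*s^2 + 24*s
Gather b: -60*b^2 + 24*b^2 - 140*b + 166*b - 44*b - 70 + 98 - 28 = -36*b^2 - 18*b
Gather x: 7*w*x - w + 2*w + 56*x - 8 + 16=w + x*(7*w + 56) + 8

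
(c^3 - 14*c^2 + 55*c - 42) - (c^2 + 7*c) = c^3 - 15*c^2 + 48*c - 42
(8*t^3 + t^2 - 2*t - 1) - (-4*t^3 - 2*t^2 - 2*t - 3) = 12*t^3 + 3*t^2 + 2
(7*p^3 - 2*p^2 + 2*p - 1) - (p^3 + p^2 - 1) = 6*p^3 - 3*p^2 + 2*p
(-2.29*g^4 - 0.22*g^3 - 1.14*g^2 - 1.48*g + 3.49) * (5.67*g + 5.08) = -12.9843*g^5 - 12.8806*g^4 - 7.5814*g^3 - 14.1828*g^2 + 12.2699*g + 17.7292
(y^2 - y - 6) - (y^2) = -y - 6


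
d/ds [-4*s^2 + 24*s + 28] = 24 - 8*s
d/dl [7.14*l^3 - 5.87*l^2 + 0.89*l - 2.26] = 21.42*l^2 - 11.74*l + 0.89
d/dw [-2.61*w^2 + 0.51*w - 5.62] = 0.51 - 5.22*w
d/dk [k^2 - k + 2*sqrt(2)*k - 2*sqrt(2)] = 2*k - 1 + 2*sqrt(2)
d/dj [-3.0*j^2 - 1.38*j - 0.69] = -6.0*j - 1.38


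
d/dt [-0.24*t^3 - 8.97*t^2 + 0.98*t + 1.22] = -0.72*t^2 - 17.94*t + 0.98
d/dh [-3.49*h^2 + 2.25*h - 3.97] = 2.25 - 6.98*h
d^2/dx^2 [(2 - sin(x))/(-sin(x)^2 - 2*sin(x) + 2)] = (-sin(x)^5 + 10*sin(x)^4 + 2*sin(x)^3 + 8*sin(x)^2 - 8*sin(x) - 16)/(sin(x)^2 + 2*sin(x) - 2)^3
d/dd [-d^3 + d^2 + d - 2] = -3*d^2 + 2*d + 1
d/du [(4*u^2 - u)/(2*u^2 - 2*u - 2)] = (-3*u^2 - 8*u + 1)/(2*(u^4 - 2*u^3 - u^2 + 2*u + 1))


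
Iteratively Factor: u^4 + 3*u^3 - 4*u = (u + 2)*(u^3 + u^2 - 2*u) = (u + 2)^2*(u^2 - u) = u*(u + 2)^2*(u - 1)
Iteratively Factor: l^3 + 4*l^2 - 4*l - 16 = (l - 2)*(l^2 + 6*l + 8) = (l - 2)*(l + 4)*(l + 2)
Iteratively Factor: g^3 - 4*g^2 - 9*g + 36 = (g - 3)*(g^2 - g - 12) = (g - 3)*(g + 3)*(g - 4)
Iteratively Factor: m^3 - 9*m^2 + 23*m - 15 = (m - 1)*(m^2 - 8*m + 15) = (m - 5)*(m - 1)*(m - 3)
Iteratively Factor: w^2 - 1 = (w - 1)*(w + 1)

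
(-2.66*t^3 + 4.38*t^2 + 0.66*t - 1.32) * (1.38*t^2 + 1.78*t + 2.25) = -3.6708*t^5 + 1.3096*t^4 + 2.7222*t^3 + 9.2082*t^2 - 0.8646*t - 2.97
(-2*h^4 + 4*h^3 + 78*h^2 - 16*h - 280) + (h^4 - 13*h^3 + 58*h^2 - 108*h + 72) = -h^4 - 9*h^3 + 136*h^2 - 124*h - 208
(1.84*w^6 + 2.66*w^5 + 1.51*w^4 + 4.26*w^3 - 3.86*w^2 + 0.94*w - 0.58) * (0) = 0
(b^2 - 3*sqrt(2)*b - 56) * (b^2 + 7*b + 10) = b^4 - 3*sqrt(2)*b^3 + 7*b^3 - 46*b^2 - 21*sqrt(2)*b^2 - 392*b - 30*sqrt(2)*b - 560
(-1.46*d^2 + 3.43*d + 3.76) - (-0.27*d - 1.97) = -1.46*d^2 + 3.7*d + 5.73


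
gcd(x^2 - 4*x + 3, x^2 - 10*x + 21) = x - 3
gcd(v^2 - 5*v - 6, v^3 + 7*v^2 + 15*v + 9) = v + 1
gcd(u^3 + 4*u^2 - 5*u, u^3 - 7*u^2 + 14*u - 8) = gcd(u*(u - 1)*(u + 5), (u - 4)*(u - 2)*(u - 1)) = u - 1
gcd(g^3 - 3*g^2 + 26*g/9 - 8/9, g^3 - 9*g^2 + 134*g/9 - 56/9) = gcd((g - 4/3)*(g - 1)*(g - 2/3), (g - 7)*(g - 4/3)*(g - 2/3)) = g^2 - 2*g + 8/9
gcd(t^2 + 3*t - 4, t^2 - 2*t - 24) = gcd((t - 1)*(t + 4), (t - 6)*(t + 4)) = t + 4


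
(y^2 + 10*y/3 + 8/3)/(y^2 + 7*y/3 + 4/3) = (y + 2)/(y + 1)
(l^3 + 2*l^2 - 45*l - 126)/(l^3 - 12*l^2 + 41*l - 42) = (l^2 + 9*l + 18)/(l^2 - 5*l + 6)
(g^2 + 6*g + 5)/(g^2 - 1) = (g + 5)/(g - 1)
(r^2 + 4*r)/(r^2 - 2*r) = (r + 4)/(r - 2)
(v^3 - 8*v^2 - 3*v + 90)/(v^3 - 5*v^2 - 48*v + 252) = (v^2 - 2*v - 15)/(v^2 + v - 42)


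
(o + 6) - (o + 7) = -1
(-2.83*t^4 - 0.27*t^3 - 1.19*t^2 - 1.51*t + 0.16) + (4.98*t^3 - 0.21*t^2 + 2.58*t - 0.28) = -2.83*t^4 + 4.71*t^3 - 1.4*t^2 + 1.07*t - 0.12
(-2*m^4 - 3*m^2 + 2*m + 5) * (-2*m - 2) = 4*m^5 + 4*m^4 + 6*m^3 + 2*m^2 - 14*m - 10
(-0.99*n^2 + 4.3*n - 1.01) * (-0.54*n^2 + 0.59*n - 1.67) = 0.5346*n^4 - 2.9061*n^3 + 4.7357*n^2 - 7.7769*n + 1.6867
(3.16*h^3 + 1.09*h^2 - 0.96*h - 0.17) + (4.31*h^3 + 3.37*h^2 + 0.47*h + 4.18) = 7.47*h^3 + 4.46*h^2 - 0.49*h + 4.01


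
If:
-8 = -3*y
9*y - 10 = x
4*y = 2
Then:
No Solution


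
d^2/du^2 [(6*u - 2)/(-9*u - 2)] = 540/(9*u + 2)^3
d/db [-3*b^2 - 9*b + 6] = -6*b - 9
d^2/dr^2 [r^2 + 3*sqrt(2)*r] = 2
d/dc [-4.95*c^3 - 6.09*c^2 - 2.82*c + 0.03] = -14.85*c^2 - 12.18*c - 2.82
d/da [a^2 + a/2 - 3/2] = 2*a + 1/2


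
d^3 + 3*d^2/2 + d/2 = d*(d + 1/2)*(d + 1)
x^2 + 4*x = x*(x + 4)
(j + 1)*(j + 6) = j^2 + 7*j + 6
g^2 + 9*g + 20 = (g + 4)*(g + 5)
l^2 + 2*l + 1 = (l + 1)^2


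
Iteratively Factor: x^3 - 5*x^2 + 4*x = (x)*(x^2 - 5*x + 4) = x*(x - 1)*(x - 4)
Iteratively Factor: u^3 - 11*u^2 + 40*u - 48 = (u - 4)*(u^2 - 7*u + 12) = (u - 4)^2*(u - 3)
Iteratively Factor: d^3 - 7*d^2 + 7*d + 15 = (d - 5)*(d^2 - 2*d - 3) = (d - 5)*(d + 1)*(d - 3)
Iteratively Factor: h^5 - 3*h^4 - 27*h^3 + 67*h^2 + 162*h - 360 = (h - 3)*(h^4 - 27*h^2 - 14*h + 120) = (h - 3)*(h - 2)*(h^3 + 2*h^2 - 23*h - 60) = (h - 3)*(h - 2)*(h + 4)*(h^2 - 2*h - 15) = (h - 5)*(h - 3)*(h - 2)*(h + 4)*(h + 3)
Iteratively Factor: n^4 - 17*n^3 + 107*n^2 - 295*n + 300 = (n - 4)*(n^3 - 13*n^2 + 55*n - 75) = (n - 5)*(n - 4)*(n^2 - 8*n + 15) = (n - 5)*(n - 4)*(n - 3)*(n - 5)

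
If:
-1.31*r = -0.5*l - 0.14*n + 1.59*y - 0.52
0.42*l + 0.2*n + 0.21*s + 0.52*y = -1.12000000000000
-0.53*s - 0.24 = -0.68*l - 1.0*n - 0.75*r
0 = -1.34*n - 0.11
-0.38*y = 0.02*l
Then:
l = -1.37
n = -0.08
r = -0.22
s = -2.69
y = 0.07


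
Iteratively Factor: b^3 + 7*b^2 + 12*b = (b)*(b^2 + 7*b + 12) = b*(b + 4)*(b + 3)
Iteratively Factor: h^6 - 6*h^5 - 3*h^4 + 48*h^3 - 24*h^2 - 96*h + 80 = (h + 2)*(h^5 - 8*h^4 + 13*h^3 + 22*h^2 - 68*h + 40) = (h - 2)*(h + 2)*(h^4 - 6*h^3 + h^2 + 24*h - 20) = (h - 5)*(h - 2)*(h + 2)*(h^3 - h^2 - 4*h + 4) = (h - 5)*(h - 2)*(h - 1)*(h + 2)*(h^2 - 4) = (h - 5)*(h - 2)^2*(h - 1)*(h + 2)*(h + 2)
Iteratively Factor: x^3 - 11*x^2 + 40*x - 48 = (x - 4)*(x^2 - 7*x + 12) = (x - 4)*(x - 3)*(x - 4)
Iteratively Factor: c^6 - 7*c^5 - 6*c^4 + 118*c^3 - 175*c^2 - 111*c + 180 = (c - 1)*(c^5 - 6*c^4 - 12*c^3 + 106*c^2 - 69*c - 180) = (c - 1)*(c + 1)*(c^4 - 7*c^3 - 5*c^2 + 111*c - 180) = (c - 1)*(c + 1)*(c + 4)*(c^3 - 11*c^2 + 39*c - 45) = (c - 3)*(c - 1)*(c + 1)*(c + 4)*(c^2 - 8*c + 15) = (c - 3)^2*(c - 1)*(c + 1)*(c + 4)*(c - 5)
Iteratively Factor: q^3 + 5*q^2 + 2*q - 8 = (q + 4)*(q^2 + q - 2) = (q - 1)*(q + 4)*(q + 2)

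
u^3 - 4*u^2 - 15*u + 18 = (u - 6)*(u - 1)*(u + 3)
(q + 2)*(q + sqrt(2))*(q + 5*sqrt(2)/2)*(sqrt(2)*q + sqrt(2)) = sqrt(2)*q^4 + 3*sqrt(2)*q^3 + 7*q^3 + 7*sqrt(2)*q^2 + 21*q^2 + 14*q + 15*sqrt(2)*q + 10*sqrt(2)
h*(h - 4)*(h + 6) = h^3 + 2*h^2 - 24*h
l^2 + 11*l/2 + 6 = (l + 3/2)*(l + 4)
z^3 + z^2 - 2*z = z*(z - 1)*(z + 2)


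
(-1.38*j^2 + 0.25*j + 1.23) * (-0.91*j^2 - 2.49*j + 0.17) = 1.2558*j^4 + 3.2087*j^3 - 1.9764*j^2 - 3.0202*j + 0.2091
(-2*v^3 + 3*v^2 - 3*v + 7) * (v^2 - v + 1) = -2*v^5 + 5*v^4 - 8*v^3 + 13*v^2 - 10*v + 7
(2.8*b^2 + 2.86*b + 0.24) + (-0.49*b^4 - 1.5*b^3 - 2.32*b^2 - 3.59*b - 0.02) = -0.49*b^4 - 1.5*b^3 + 0.48*b^2 - 0.73*b + 0.22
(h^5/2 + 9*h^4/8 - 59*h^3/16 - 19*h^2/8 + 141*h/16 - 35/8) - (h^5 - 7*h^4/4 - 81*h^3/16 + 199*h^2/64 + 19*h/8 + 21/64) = -h^5/2 + 23*h^4/8 + 11*h^3/8 - 351*h^2/64 + 103*h/16 - 301/64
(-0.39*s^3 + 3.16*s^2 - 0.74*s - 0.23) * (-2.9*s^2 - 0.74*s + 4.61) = 1.131*s^5 - 8.8754*s^4 - 1.9903*s^3 + 15.7822*s^2 - 3.2412*s - 1.0603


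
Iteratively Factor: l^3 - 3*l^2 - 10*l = (l - 5)*(l^2 + 2*l) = l*(l - 5)*(l + 2)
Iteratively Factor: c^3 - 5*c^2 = (c)*(c^2 - 5*c) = c*(c - 5)*(c)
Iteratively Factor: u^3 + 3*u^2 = (u + 3)*(u^2) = u*(u + 3)*(u)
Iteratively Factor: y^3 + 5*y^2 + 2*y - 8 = (y - 1)*(y^2 + 6*y + 8) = (y - 1)*(y + 4)*(y + 2)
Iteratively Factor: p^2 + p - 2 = (p - 1)*(p + 2)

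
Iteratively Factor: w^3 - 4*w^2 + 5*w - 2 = (w - 2)*(w^2 - 2*w + 1) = (w - 2)*(w - 1)*(w - 1)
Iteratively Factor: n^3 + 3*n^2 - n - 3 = (n + 1)*(n^2 + 2*n - 3) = (n + 1)*(n + 3)*(n - 1)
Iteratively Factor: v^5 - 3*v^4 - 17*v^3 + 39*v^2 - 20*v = (v)*(v^4 - 3*v^3 - 17*v^2 + 39*v - 20) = v*(v - 5)*(v^3 + 2*v^2 - 7*v + 4) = v*(v - 5)*(v - 1)*(v^2 + 3*v - 4) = v*(v - 5)*(v - 1)^2*(v + 4)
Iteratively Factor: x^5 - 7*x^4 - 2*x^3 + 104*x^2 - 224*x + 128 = (x - 1)*(x^4 - 6*x^3 - 8*x^2 + 96*x - 128) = (x - 4)*(x - 1)*(x^3 - 2*x^2 - 16*x + 32) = (x - 4)*(x - 2)*(x - 1)*(x^2 - 16) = (x - 4)*(x - 2)*(x - 1)*(x + 4)*(x - 4)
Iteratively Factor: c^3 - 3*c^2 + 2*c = (c)*(c^2 - 3*c + 2) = c*(c - 2)*(c - 1)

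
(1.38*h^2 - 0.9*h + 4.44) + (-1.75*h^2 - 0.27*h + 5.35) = -0.37*h^2 - 1.17*h + 9.79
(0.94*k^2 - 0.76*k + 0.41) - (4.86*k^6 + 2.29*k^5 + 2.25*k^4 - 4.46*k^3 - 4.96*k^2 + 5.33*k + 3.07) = -4.86*k^6 - 2.29*k^5 - 2.25*k^4 + 4.46*k^3 + 5.9*k^2 - 6.09*k - 2.66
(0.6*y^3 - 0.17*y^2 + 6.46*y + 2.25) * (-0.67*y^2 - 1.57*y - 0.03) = -0.402*y^5 - 0.8281*y^4 - 4.0793*y^3 - 11.6446*y^2 - 3.7263*y - 0.0675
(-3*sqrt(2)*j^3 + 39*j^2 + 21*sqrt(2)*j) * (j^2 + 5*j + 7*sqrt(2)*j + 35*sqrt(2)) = -3*sqrt(2)*j^5 - 15*sqrt(2)*j^4 - 3*j^4 - 15*j^3 + 294*sqrt(2)*j^3 + 294*j^2 + 1470*sqrt(2)*j^2 + 1470*j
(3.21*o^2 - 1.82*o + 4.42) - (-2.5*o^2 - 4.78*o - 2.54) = 5.71*o^2 + 2.96*o + 6.96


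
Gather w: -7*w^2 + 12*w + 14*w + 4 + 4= -7*w^2 + 26*w + 8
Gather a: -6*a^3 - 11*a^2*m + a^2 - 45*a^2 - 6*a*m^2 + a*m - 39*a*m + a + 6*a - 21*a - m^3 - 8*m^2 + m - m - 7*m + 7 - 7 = -6*a^3 + a^2*(-11*m - 44) + a*(-6*m^2 - 38*m - 14) - m^3 - 8*m^2 - 7*m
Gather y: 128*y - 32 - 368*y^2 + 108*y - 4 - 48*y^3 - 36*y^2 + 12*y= -48*y^3 - 404*y^2 + 248*y - 36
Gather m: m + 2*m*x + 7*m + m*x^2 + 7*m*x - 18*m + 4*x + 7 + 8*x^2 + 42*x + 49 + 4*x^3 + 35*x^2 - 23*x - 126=m*(x^2 + 9*x - 10) + 4*x^3 + 43*x^2 + 23*x - 70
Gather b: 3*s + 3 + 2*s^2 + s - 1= 2*s^2 + 4*s + 2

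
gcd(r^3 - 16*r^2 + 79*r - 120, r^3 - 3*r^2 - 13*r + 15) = r - 5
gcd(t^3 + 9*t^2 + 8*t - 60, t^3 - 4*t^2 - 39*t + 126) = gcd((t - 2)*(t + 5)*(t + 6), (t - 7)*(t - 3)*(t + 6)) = t + 6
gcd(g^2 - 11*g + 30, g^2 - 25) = g - 5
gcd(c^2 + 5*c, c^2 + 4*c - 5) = c + 5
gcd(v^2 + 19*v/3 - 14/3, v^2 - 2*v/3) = v - 2/3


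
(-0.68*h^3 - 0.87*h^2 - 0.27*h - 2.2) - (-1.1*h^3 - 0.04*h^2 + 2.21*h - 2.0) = 0.42*h^3 - 0.83*h^2 - 2.48*h - 0.2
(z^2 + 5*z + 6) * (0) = 0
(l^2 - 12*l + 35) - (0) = l^2 - 12*l + 35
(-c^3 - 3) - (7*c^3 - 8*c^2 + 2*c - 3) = -8*c^3 + 8*c^2 - 2*c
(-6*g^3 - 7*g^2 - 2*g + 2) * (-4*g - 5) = 24*g^4 + 58*g^3 + 43*g^2 + 2*g - 10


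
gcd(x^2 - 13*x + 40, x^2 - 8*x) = x - 8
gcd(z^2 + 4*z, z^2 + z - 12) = z + 4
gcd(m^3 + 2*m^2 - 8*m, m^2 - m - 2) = m - 2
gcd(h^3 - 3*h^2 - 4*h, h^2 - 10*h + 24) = h - 4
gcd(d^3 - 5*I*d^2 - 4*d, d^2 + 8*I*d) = d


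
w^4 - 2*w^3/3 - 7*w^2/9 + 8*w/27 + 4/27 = (w - 1)*(w - 2/3)*(w + 1/3)*(w + 2/3)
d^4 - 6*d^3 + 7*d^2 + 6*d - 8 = (d - 4)*(d - 2)*(d - 1)*(d + 1)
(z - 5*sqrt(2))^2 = z^2 - 10*sqrt(2)*z + 50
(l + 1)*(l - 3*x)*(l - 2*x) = l^3 - 5*l^2*x + l^2 + 6*l*x^2 - 5*l*x + 6*x^2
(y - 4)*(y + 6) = y^2 + 2*y - 24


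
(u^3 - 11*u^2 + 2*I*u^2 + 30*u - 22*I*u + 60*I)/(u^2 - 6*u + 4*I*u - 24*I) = (u^2 + u*(-5 + 2*I) - 10*I)/(u + 4*I)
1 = 1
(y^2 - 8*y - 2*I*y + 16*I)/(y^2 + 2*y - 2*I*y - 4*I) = (y - 8)/(y + 2)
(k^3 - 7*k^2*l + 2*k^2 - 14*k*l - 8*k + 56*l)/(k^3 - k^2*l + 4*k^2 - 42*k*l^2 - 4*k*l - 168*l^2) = (k - 2)/(k + 6*l)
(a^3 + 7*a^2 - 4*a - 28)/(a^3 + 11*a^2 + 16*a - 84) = (a + 2)/(a + 6)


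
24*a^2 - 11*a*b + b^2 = (-8*a + b)*(-3*a + b)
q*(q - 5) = q^2 - 5*q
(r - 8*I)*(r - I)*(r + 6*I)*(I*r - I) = I*r^4 + 3*r^3 - I*r^3 - 3*r^2 + 46*I*r^2 + 48*r - 46*I*r - 48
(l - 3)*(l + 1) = l^2 - 2*l - 3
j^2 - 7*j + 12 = (j - 4)*(j - 3)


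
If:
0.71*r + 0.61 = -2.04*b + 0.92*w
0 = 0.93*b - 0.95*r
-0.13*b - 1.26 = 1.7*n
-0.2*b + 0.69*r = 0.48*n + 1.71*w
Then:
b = -0.17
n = -0.73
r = -0.17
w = 0.16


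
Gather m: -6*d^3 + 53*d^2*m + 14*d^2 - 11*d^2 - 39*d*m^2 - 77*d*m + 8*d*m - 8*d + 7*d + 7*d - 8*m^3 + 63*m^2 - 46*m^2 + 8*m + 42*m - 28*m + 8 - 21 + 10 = -6*d^3 + 3*d^2 + 6*d - 8*m^3 + m^2*(17 - 39*d) + m*(53*d^2 - 69*d + 22) - 3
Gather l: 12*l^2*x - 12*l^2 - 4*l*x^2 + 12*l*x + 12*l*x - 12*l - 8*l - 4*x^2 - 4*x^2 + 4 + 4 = l^2*(12*x - 12) + l*(-4*x^2 + 24*x - 20) - 8*x^2 + 8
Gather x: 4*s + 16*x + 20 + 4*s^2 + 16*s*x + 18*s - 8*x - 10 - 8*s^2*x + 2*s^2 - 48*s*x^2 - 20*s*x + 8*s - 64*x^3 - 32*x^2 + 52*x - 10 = 6*s^2 + 30*s - 64*x^3 + x^2*(-48*s - 32) + x*(-8*s^2 - 4*s + 60)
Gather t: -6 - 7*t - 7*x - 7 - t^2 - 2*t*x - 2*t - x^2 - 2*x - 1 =-t^2 + t*(-2*x - 9) - x^2 - 9*x - 14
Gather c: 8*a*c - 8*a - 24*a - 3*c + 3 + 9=-32*a + c*(8*a - 3) + 12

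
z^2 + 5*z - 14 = (z - 2)*(z + 7)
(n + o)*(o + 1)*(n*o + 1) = n^2*o^2 + n^2*o + n*o^3 + n*o^2 + n*o + n + o^2 + o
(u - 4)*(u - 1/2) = u^2 - 9*u/2 + 2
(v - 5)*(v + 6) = v^2 + v - 30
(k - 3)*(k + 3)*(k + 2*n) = k^3 + 2*k^2*n - 9*k - 18*n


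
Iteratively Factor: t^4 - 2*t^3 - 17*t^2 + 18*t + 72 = (t - 4)*(t^3 + 2*t^2 - 9*t - 18) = (t - 4)*(t + 2)*(t^2 - 9) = (t - 4)*(t + 2)*(t + 3)*(t - 3)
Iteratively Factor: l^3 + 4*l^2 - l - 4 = (l + 4)*(l^2 - 1) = (l + 1)*(l + 4)*(l - 1)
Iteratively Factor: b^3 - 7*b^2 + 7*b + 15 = (b - 3)*(b^2 - 4*b - 5) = (b - 5)*(b - 3)*(b + 1)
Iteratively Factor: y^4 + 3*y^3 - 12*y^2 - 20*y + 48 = (y - 2)*(y^3 + 5*y^2 - 2*y - 24) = (y - 2)*(y + 4)*(y^2 + y - 6) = (y - 2)*(y + 3)*(y + 4)*(y - 2)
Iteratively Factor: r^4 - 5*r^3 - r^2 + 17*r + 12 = (r + 1)*(r^3 - 6*r^2 + 5*r + 12) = (r - 3)*(r + 1)*(r^2 - 3*r - 4) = (r - 4)*(r - 3)*(r + 1)*(r + 1)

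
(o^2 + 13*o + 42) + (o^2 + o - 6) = 2*o^2 + 14*o + 36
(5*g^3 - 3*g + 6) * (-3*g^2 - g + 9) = -15*g^5 - 5*g^4 + 54*g^3 - 15*g^2 - 33*g + 54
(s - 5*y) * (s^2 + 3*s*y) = s^3 - 2*s^2*y - 15*s*y^2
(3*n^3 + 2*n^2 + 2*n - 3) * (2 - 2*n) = -6*n^4 + 2*n^3 + 10*n - 6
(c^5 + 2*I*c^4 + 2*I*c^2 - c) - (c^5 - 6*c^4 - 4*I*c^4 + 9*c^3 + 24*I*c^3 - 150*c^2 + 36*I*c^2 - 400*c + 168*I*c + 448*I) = 6*c^4 + 6*I*c^4 - 9*c^3 - 24*I*c^3 + 150*c^2 - 34*I*c^2 + 399*c - 168*I*c - 448*I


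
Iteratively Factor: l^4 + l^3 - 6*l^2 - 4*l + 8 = (l - 2)*(l^3 + 3*l^2 - 4) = (l - 2)*(l + 2)*(l^2 + l - 2) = (l - 2)*(l - 1)*(l + 2)*(l + 2)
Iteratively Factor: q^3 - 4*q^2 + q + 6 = (q - 2)*(q^2 - 2*q - 3) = (q - 3)*(q - 2)*(q + 1)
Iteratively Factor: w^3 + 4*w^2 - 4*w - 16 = (w + 2)*(w^2 + 2*w - 8) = (w + 2)*(w + 4)*(w - 2)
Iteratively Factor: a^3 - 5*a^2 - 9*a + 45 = (a - 5)*(a^2 - 9) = (a - 5)*(a - 3)*(a + 3)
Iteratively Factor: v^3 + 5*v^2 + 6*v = (v + 2)*(v^2 + 3*v) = v*(v + 2)*(v + 3)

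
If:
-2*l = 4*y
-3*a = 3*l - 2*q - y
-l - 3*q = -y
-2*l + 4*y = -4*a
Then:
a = 0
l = 0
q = 0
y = 0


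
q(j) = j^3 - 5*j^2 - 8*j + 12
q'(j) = 3*j^2 - 10*j - 8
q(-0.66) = 14.81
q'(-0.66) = -0.09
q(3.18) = -31.84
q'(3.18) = -9.46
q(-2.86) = -29.41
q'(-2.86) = 45.14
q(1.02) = -0.30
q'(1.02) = -15.08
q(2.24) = -19.77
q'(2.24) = -15.35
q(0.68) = 4.56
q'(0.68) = -13.41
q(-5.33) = -238.82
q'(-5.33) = 130.53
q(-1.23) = 12.41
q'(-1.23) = 8.84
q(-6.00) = -336.00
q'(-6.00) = 160.00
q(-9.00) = -1050.00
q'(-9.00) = 325.00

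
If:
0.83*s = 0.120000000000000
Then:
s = 0.14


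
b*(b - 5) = b^2 - 5*b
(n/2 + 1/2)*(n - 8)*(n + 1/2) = n^3/2 - 13*n^2/4 - 23*n/4 - 2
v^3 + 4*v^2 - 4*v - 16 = (v - 2)*(v + 2)*(v + 4)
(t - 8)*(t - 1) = t^2 - 9*t + 8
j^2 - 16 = (j - 4)*(j + 4)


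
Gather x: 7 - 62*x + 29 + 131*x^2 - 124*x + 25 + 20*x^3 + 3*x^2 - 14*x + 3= 20*x^3 + 134*x^2 - 200*x + 64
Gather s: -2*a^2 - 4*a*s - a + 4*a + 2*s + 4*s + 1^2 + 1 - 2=-2*a^2 + 3*a + s*(6 - 4*a)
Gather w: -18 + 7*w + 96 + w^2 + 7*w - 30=w^2 + 14*w + 48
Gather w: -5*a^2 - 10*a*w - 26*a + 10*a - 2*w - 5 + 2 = -5*a^2 - 16*a + w*(-10*a - 2) - 3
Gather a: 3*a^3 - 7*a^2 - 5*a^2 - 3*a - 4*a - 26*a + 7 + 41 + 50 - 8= 3*a^3 - 12*a^2 - 33*a + 90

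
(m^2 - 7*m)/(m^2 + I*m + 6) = m*(m - 7)/(m^2 + I*m + 6)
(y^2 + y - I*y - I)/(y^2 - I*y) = (y + 1)/y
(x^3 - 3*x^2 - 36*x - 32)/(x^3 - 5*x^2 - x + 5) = (x^2 - 4*x - 32)/(x^2 - 6*x + 5)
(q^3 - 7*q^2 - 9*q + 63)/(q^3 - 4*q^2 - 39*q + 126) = (q + 3)/(q + 6)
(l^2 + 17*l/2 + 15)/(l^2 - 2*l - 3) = (l^2 + 17*l/2 + 15)/(l^2 - 2*l - 3)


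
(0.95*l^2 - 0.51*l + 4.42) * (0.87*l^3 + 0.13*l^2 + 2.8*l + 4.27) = 0.8265*l^5 - 0.3202*l^4 + 6.4391*l^3 + 3.2031*l^2 + 10.1983*l + 18.8734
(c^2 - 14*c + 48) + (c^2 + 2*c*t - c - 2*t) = 2*c^2 + 2*c*t - 15*c - 2*t + 48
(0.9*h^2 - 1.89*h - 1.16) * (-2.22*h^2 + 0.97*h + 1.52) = -1.998*h^4 + 5.0688*h^3 + 2.1099*h^2 - 3.998*h - 1.7632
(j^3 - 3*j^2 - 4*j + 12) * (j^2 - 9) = j^5 - 3*j^4 - 13*j^3 + 39*j^2 + 36*j - 108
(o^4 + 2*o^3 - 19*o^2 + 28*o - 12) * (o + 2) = o^5 + 4*o^4 - 15*o^3 - 10*o^2 + 44*o - 24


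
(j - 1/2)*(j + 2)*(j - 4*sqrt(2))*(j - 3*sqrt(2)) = j^4 - 7*sqrt(2)*j^3 + 3*j^3/2 - 21*sqrt(2)*j^2/2 + 23*j^2 + 7*sqrt(2)*j + 36*j - 24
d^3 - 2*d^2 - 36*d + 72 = (d - 6)*(d - 2)*(d + 6)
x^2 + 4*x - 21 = (x - 3)*(x + 7)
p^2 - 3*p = p*(p - 3)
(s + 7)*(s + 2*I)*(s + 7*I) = s^3 + 7*s^2 + 9*I*s^2 - 14*s + 63*I*s - 98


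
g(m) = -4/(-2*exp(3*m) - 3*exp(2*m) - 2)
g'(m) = -4*(6*exp(3*m) + 6*exp(2*m))/(-2*exp(3*m) - 3*exp(2*m) - 2)^2 = -24*(exp(m) + 1)*exp(2*m)/(2*exp(3*m) + 3*exp(2*m) + 2)^2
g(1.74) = 0.01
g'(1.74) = -0.02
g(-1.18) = 1.71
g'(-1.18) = -0.54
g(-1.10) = 1.66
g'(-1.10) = -0.61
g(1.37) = 0.02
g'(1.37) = -0.06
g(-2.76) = 1.99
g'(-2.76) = -0.03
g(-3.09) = 1.99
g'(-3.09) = -0.01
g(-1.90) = 1.93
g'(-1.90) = -0.14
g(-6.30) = 2.00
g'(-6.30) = -0.00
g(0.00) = 0.57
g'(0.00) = -0.98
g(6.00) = 0.00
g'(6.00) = 0.00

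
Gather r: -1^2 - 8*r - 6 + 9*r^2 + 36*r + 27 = 9*r^2 + 28*r + 20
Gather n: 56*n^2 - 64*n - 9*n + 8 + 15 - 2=56*n^2 - 73*n + 21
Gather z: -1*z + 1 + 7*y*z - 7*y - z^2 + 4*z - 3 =-7*y - z^2 + z*(7*y + 3) - 2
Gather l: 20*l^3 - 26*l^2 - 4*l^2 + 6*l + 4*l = 20*l^3 - 30*l^2 + 10*l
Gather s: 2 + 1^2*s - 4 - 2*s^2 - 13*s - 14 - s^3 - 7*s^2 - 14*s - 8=-s^3 - 9*s^2 - 26*s - 24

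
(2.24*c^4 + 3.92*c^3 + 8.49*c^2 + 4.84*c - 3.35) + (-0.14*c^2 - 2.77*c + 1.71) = 2.24*c^4 + 3.92*c^3 + 8.35*c^2 + 2.07*c - 1.64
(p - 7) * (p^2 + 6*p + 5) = p^3 - p^2 - 37*p - 35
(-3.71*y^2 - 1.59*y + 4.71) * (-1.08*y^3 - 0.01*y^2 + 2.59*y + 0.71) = 4.0068*y^5 + 1.7543*y^4 - 14.6798*y^3 - 6.7993*y^2 + 11.07*y + 3.3441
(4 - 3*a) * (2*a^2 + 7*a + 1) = -6*a^3 - 13*a^2 + 25*a + 4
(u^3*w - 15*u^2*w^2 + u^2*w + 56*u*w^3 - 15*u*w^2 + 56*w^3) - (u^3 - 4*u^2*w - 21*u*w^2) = u^3*w - u^3 - 15*u^2*w^2 + 5*u^2*w + 56*u*w^3 + 6*u*w^2 + 56*w^3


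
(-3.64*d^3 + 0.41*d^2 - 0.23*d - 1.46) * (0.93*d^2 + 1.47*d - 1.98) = -3.3852*d^5 - 4.9695*d^4 + 7.596*d^3 - 2.5077*d^2 - 1.6908*d + 2.8908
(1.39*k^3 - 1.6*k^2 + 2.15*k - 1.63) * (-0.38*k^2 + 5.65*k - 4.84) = -0.5282*k^5 + 8.4615*k^4 - 16.5846*k^3 + 20.5109*k^2 - 19.6155*k + 7.8892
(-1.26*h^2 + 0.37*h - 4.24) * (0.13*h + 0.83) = -0.1638*h^3 - 0.9977*h^2 - 0.2441*h - 3.5192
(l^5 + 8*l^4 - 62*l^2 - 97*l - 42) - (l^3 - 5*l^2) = l^5 + 8*l^4 - l^3 - 57*l^2 - 97*l - 42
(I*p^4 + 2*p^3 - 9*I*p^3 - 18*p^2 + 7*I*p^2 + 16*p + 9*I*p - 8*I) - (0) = I*p^4 + 2*p^3 - 9*I*p^3 - 18*p^2 + 7*I*p^2 + 16*p + 9*I*p - 8*I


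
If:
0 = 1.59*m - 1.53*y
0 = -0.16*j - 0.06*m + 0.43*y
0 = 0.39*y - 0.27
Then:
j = 1.61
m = 0.67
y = 0.69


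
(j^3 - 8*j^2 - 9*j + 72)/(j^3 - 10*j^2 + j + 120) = (j - 3)/(j - 5)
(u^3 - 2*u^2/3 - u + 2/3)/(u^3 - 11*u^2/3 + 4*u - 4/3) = (u + 1)/(u - 2)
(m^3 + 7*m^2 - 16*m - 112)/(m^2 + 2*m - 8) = (m^2 + 3*m - 28)/(m - 2)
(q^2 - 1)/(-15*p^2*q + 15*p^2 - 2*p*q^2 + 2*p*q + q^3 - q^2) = (-q - 1)/(15*p^2 + 2*p*q - q^2)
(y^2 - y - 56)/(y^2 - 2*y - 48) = (y + 7)/(y + 6)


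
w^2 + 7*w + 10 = (w + 2)*(w + 5)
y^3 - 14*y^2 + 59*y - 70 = (y - 7)*(y - 5)*(y - 2)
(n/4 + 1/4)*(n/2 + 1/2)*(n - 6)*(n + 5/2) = n^4/8 - 3*n^3/16 - 21*n^2/8 - 67*n/16 - 15/8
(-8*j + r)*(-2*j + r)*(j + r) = 16*j^3 + 6*j^2*r - 9*j*r^2 + r^3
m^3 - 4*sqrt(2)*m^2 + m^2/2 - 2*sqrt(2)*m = m*(m + 1/2)*(m - 4*sqrt(2))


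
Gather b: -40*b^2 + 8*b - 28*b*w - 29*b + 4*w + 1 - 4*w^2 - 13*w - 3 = -40*b^2 + b*(-28*w - 21) - 4*w^2 - 9*w - 2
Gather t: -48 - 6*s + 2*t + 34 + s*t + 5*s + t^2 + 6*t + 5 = -s + t^2 + t*(s + 8) - 9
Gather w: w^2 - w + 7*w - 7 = w^2 + 6*w - 7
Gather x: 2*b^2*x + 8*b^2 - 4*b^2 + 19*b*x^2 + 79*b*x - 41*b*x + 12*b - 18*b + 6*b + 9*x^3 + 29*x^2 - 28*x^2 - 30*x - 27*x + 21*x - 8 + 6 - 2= 4*b^2 + 9*x^3 + x^2*(19*b + 1) + x*(2*b^2 + 38*b - 36) - 4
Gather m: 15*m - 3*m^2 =-3*m^2 + 15*m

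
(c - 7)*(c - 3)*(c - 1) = c^3 - 11*c^2 + 31*c - 21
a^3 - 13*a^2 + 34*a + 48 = (a - 8)*(a - 6)*(a + 1)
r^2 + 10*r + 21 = (r + 3)*(r + 7)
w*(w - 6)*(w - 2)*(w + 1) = w^4 - 7*w^3 + 4*w^2 + 12*w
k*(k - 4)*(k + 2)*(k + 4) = k^4 + 2*k^3 - 16*k^2 - 32*k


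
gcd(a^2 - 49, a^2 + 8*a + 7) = a + 7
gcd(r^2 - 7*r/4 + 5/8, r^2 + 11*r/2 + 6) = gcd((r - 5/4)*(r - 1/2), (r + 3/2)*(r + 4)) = 1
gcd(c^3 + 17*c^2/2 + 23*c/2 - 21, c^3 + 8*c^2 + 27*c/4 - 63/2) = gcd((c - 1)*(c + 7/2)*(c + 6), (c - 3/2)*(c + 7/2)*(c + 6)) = c^2 + 19*c/2 + 21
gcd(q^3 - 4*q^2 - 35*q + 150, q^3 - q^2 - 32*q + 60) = q^2 + q - 30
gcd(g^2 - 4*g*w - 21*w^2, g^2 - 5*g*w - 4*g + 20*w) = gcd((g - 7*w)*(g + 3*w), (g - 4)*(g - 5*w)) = 1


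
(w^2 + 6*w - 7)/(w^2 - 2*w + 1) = (w + 7)/(w - 1)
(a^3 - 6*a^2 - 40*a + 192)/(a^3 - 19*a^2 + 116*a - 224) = (a + 6)/(a - 7)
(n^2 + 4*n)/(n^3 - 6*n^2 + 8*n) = (n + 4)/(n^2 - 6*n + 8)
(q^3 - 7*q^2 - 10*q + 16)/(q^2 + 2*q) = q - 9 + 8/q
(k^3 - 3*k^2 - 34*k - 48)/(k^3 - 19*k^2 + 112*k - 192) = (k^2 + 5*k + 6)/(k^2 - 11*k + 24)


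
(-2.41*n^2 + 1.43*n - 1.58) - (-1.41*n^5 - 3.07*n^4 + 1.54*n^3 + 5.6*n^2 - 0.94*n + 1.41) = 1.41*n^5 + 3.07*n^4 - 1.54*n^3 - 8.01*n^2 + 2.37*n - 2.99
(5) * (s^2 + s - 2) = 5*s^2 + 5*s - 10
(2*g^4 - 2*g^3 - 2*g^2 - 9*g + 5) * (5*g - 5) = 10*g^5 - 20*g^4 - 35*g^2 + 70*g - 25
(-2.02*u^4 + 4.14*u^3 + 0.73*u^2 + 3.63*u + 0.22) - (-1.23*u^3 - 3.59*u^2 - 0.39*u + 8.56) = -2.02*u^4 + 5.37*u^3 + 4.32*u^2 + 4.02*u - 8.34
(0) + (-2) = -2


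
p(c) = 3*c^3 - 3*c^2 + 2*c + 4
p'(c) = 9*c^2 - 6*c + 2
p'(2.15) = 30.70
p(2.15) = 24.25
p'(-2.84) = 91.63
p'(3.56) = 94.70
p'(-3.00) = 101.00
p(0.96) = 5.81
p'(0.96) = 4.53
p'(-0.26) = 4.17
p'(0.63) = 1.79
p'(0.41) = 1.05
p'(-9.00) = 785.00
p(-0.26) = 3.22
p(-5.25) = -523.30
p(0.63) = 4.82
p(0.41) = 4.52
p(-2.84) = -94.60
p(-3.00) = -110.00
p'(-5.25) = 281.56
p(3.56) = 108.45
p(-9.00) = -2444.00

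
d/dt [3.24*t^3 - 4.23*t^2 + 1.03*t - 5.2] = 9.72*t^2 - 8.46*t + 1.03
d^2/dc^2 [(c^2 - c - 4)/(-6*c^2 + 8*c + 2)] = (-3*c^3 + 99*c^2 - 135*c + 71)/(27*c^6 - 108*c^5 + 117*c^4 + 8*c^3 - 39*c^2 - 12*c - 1)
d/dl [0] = 0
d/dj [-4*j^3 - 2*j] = -12*j^2 - 2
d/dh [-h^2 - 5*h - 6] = -2*h - 5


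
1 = 1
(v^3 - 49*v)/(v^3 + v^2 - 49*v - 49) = v/(v + 1)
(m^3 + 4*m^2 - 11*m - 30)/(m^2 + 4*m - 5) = (m^2 - m - 6)/(m - 1)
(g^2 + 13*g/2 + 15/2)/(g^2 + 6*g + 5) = (g + 3/2)/(g + 1)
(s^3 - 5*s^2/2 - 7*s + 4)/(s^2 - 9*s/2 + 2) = s + 2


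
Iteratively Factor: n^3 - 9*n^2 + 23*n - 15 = (n - 1)*(n^2 - 8*n + 15) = (n - 3)*(n - 1)*(n - 5)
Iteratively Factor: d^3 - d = (d + 1)*(d^2 - d) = d*(d + 1)*(d - 1)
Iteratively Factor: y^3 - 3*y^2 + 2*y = (y)*(y^2 - 3*y + 2) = y*(y - 2)*(y - 1)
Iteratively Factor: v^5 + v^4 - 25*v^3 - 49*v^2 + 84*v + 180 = (v + 3)*(v^4 - 2*v^3 - 19*v^2 + 8*v + 60) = (v - 5)*(v + 3)*(v^3 + 3*v^2 - 4*v - 12) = (v - 5)*(v + 2)*(v + 3)*(v^2 + v - 6) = (v - 5)*(v + 2)*(v + 3)^2*(v - 2)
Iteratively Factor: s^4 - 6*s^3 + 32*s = (s - 4)*(s^3 - 2*s^2 - 8*s) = (s - 4)^2*(s^2 + 2*s) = (s - 4)^2*(s + 2)*(s)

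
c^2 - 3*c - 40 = (c - 8)*(c + 5)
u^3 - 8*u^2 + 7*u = u*(u - 7)*(u - 1)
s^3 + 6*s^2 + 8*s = s*(s + 2)*(s + 4)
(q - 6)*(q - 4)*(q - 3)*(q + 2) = q^4 - 11*q^3 + 28*q^2 + 36*q - 144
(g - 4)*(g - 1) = g^2 - 5*g + 4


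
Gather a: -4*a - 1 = -4*a - 1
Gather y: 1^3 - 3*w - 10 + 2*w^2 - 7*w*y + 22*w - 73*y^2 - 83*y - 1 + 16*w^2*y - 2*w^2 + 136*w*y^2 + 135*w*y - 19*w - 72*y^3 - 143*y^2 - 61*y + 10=-72*y^3 + y^2*(136*w - 216) + y*(16*w^2 + 128*w - 144)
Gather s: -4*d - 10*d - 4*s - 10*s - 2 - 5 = -14*d - 14*s - 7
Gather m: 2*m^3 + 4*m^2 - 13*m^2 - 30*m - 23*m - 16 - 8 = 2*m^3 - 9*m^2 - 53*m - 24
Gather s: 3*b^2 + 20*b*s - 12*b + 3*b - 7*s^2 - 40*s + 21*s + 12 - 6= 3*b^2 - 9*b - 7*s^2 + s*(20*b - 19) + 6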